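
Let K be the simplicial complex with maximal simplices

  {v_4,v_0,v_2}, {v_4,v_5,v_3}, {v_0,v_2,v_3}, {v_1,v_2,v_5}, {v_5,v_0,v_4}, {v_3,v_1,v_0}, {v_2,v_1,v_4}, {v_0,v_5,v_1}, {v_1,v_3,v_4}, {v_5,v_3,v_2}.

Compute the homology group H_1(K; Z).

Take the total order v_0 < v_1 < v_2 < v_3 < v_4 < v_5 on the vertex set. Then K (dimension 2) consists of the simplices:

  0-simplices (6): [v_0], [v_1], [v_2], [v_3], [v_4], [v_5]
  1-simplices (15): (15 of them)
  2-simplices (10): [v_0,v_1,v_3], [v_0,v_1,v_5], [v_0,v_2,v_3], [v_0,v_2,v_4], [v_0,v_4,v_5], [v_1,v_2,v_4], [v_1,v_2,v_5], [v_1,v_3,v_4], [v_2,v_3,v_5], [v_3,v_4,v_5]

Hence C_0 ≅ Z^6, C_1 ≅ Z^15, C_2 ≅ Z^10.

The boundary map ∂_1: C_1 → C_0 maps an edge to its endpoints' difference, ∂[p,q] = q − p. For instance
  ∂[v_1,v_4] = [v_4] − [v_1].
As a 6×15 matrix over Z this has rank 5, with invariant factors (1,1,1,1,1).

∂_2: C_2 → C_1 acts by ∂[p,q,r] = [q,r] − [p,r] + [p,q]. For instance
  ∂[v_0,v_2,v_4] = [v_2,v_4] − [v_0,v_4] + [v_0,v_2],
  ∂[v_1,v_2,v_4] = [v_2,v_4] − [v_1,v_4] + [v_1,v_2].
The 15×10 boundary matrix has rank 10 and Smith normal form diag(1,1,1,1,1,1,1,1,1,2).

Computing H_k = (kernel of ∂_k) / (image of ∂_{k+1}):

  H_1: rank ker ∂_1 − rank ∂_2 = (15 − 5) − 10 = 0, and ∂_2 has invariant factor 2 > 1, so H_1 ≅ Z/2.

H_1 ≅ Z/2.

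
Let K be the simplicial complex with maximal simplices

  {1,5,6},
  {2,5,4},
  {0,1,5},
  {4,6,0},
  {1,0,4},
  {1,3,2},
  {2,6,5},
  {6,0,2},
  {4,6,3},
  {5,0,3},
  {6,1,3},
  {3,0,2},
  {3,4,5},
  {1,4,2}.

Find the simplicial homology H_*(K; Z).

H_0 = Z,  H_1 = Z^2,  H_2 = Z.

Order the vertices as 0 < 1 < 2 < 3 < 4 < 5 < 6. Listing each simplex with vertices in this order, K has dimension 2 with simplices:

  0-simplices (7): [0], [1], [2], [3], [4], [5], [6]
  1-simplices (21): [0,1], [0,2], [0,3], [0,4], [0,5], [0,6], [1,2], [1,3], [1,4], [1,5], [1,6], [2,3], [2,4], [2,5], [2,6], [3,4], [3,5], [3,6], [4,5], [4,6], [5,6]
  2-simplices (14): [0,1,4], [0,1,5], [0,2,3], [0,2,6], [0,3,5], [0,4,6], [1,2,3], [1,2,4], [1,3,6], [1,5,6], [2,4,5], [2,5,6], [3,4,5], [3,4,6]

Hence C_0 ≅ Z^7, C_1 ≅ Z^21, C_2 ≅ Z^14.

Boundary ∂_1: C_1 → C_0 maps an edge to its endpoints' difference, ∂[p,q] = q − p.
This gives a 7×21 integer matrix of rank 6; reducing to Smith normal form yields diagonal entries (1,1,1,1,1,1).

Boundary ∂_2: C_2 → C_1 sends each 2-simplex [p,q,r] to [q,r] − [p,r] + [p,q]. For instance
  ∂[0,1,5] = [1,5] − [0,5] + [0,1],
  ∂[1,2,4] = [2,4] − [1,4] + [1,2].
As a 21×14 matrix over Z this has rank 13, with invariant factors (1,1,1,1,1,1,1,1,1,1,1,1,1).

From H_k ≅ ker(∂_k) / im(∂_{k+1}) we obtain:

  H_0: rank C_0 − rank ∂_1 = 7 − 6 = 1, and the invariant factors of ∂_1 are all 1, so H_0 ≅ Z.
  H_1: rank ker ∂_1 − rank ∂_2 = (21 − 6) − 13 = 2, and the invariant factors of ∂_2 are all 1, so H_1 ≅ Z^2.
  H_2: rank ker ∂_2 − rank ∂_3 = (14 − 13) − 0 = 1, and there is no ∂_3, so H_2 ≅ Z.

As a check, the Euler characteristic is 7 − 21 + 14 = 0, which agrees with 1 − 2 + 1 = 0.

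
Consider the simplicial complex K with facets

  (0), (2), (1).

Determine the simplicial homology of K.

Fix the vertex order 0 < 1 < 2 and write every simplex with vertices in increasing order. Then dim K = 0 and the simplices of K are:

  0-simplices (3): [0], [1], [2]

giving chain groups C_0 ≅ Z^3.

From H_k ≅ ker(∂_k) / im(∂_{k+1}) we obtain:

  H_0: rank C_0 − rank ∂_1 = 3 − 0 = 3, and there is no ∂_1, so H_0 = Z^3.

H_0 = Z^3.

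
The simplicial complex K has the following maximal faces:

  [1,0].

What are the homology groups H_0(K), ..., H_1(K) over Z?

Take the total order 0 < 1 on the vertex set. Then K (dimension 1) consists of the simplices:

  0-simplices (2): [0], [1]
  1-simplices (1): [0,1]

Hence C_0 ≅ Z^2, C_1 ≅ Z^1.

The boundary map ∂_1: C_1 → C_0 maps an edge to its endpoints' difference, ∂[p,q] = q − p. For instance
  ∂[0,1] = [1] − [0].
The 2×1 boundary matrix has rank 1 and Smith normal form diag(1).

Computing H_k = (kernel of ∂_k) / (image of ∂_{k+1}):

  H_0: rank C_0 − rank ∂_1 = 2 − 1 = 1, and the invariant factors of ∂_1 are all 1, so H_0 = Z.
  H_1: rank ker ∂_1 − rank ∂_2 = (1 − 1) − 0 = 0, and there is no ∂_2, so H_1 = 0.

As a check, the Euler characteristic is 2 − 1 = 1, which agrees with 1 − 0 = 1.

H_0 ≅ Z,  H_1 = 0.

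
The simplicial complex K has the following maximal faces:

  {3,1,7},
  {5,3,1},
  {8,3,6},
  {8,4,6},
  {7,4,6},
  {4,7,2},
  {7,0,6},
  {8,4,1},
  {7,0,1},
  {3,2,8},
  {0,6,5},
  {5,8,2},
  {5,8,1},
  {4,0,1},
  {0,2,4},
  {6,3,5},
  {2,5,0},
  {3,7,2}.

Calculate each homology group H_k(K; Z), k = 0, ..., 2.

H_0 = Z,  H_1 = Z ⊕ Z/2,  H_2 = 0.

Order the vertices as 0 < 1 < 2 < 3 < 4 < 5 < 6 < 7 < 8. Listing each simplex with vertices in this order, K has dimension 2 with simplices:

  0-simplices (9): [0], [1], [2], [3], [4], [5], [6], [7], [8]
  1-simplices (27): (27 of them)
  2-simplices (18): [0,1,4], [0,1,7], [0,2,4], [0,2,5], [0,5,6], [0,6,7], [1,3,5], [1,3,7], [1,4,8], [1,5,8], [2,3,7], [2,3,8], [2,4,7], [2,5,8], [3,5,6], [3,6,8], [4,6,7], [4,6,8]

giving chain groups C_0 ≅ Z^9, C_1 ≅ Z^27, C_2 ≅ Z^18.

∂_1: C_1 → C_0 sends each edge [p,q] (with p < q) to q − p.
This gives a 9×27 integer matrix of rank 8; reducing to Smith normal form yields diagonal entries (1,1,1,1,1,1,1,1).

The boundary map ∂_2: C_2 → C_1 sends each 2-simplex [p,q,r] to [q,r] − [p,r] + [p,q]. For instance
  ∂[1,5,8] = [5,8] − [1,8] + [1,5],
  ∂[3,6,8] = [6,8] − [3,8] + [3,6].
The 27×18 boundary matrix has rank 18 and Smith normal form diag(1,1,1,1,1,1,1,1,1,1,1,1,1,1,1,1,1,2).

Now H_k = ker ∂_k / im ∂_{k+1}, so:

  H_0: rank C_0 − rank ∂_1 = 9 − 8 = 1, and the invariant factors of ∂_1 are all 1, so H_0 ≅ Z.
  H_1: rank ker ∂_1 − rank ∂_2 = (27 − 8) − 18 = 1, and ∂_2 has invariant factor 2 > 1, so H_1 ≅ Z ⊕ Z/2.
  H_2: rank ker ∂_2 − rank ∂_3 = (18 − 18) − 0 = 0, and there is no ∂_3, so H_2 ≅ 0.

(K is a triangulation of the Klein bottle.)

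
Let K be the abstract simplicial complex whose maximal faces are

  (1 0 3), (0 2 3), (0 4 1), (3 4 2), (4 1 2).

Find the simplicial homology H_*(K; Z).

Order the vertices as 0 < 1 < 2 < 3 < 4. Listing each simplex with vertices in this order, K has dimension 2 with simplices:

  0-simplices (5): [0], [1], [2], [3], [4]
  1-simplices (10): [0,1], [0,2], [0,3], [0,4], [1,2], [1,3], [1,4], [2,3], [2,4], [3,4]
  2-simplices (5): [0,1,3], [0,1,4], [0,2,3], [1,2,4], [2,3,4]

giving chain groups C_0 ≅ Z^5, C_1 ≅ Z^10, C_2 ≅ Z^5.

The boundary map ∂_1: C_1 → C_0 is given by ∂[p,q] = [q] − [p].
This gives a 5×10 integer matrix of rank 4; reducing to Smith normal form yields diagonal entries (1,1,1,1).

The boundary map ∂_2: C_2 → C_1 acts by ∂[p,q,r] = [q,r] − [p,r] + [p,q]. For instance
  ∂[0,1,3] = [1,3] − [0,3] + [0,1],
  ∂[0,1,4] = [1,4] − [0,4] + [0,1].
This gives a 10×5 integer matrix of rank 5; reducing to Smith normal form yields diagonal entries (1,1,1,1,1).

Now H_k = ker ∂_k / im ∂_{k+1}, so:

  H_0: rank C_0 − rank ∂_1 = 5 − 4 = 1, and the invariant factors of ∂_1 are all 1, so H_0 = Z.
  H_1: rank ker ∂_1 − rank ∂_2 = (10 − 4) − 5 = 1, and the invariant factors of ∂_2 are all 1, so H_1 = Z.
  H_2: rank ker ∂_2 − rank ∂_3 = (5 − 5) − 0 = 0, and there is no ∂_3, so H_2 = 0.

As a check, the Euler characteristic is 5 − 10 + 5 = 0, which agrees with 1 − 1 + 0 = 0.

H_0 = Z,  H_1 = Z,  H_2 = 0.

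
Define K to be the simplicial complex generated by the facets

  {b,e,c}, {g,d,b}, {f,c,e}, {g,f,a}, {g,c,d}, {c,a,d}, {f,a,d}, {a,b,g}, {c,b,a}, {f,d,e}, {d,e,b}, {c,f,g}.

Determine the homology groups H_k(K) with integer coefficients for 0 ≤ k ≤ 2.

Take the total order a < b < c < d < e < f < g on the vertex set. Then K (dimension 2) consists of the simplices:

  0-simplices (7): a, b, c, d, e, f, g
  1-simplices (18): ab, ac, ad, af, ag, bc, bd, be, bg, cd, ce, cf, cg, de, df, dg, ef, fg
  2-simplices (12): abc, abg, acd, adf, afg, bce, bde, bdg, cdg, cef, cfg, def

so the chain groups are C_0 ≅ Z^7, C_1 ≅ Z^18, C_2 ≅ Z^12.

The boundary map ∂_1: C_1 → C_0 maps an edge to its endpoints' difference, ∂[p,q] = q − p. For instance
  ∂bg = g − b.
As a 7×18 matrix over Z this has rank 6, with invariant factors (1,1,1,1,1,1).

Boundary ∂_2: C_2 → C_1 sends each 2-simplex [p,q,r] to [q,r] − [p,r] + [p,q]. For instance
  ∂afg = fg − ag + af,
  ∂bde = de − be + bd.
The resulting 18×12 matrix has rank 12, and its Smith normal form has invariant factors (1,1,1,1,1,1,1,1,1,1,1,2).

Reading off H_k = ker ∂_k / im ∂_{k+1}:

  H_0: rank C_0 − rank ∂_1 = 7 − 6 = 1, and the invariant factors of ∂_1 are all 1, so H_0 ≅ Z.
  H_1: rank ker ∂_1 − rank ∂_2 = (18 − 6) − 12 = 0, and ∂_2 has invariant factor 2 > 1, so H_1 ≅ Z/2.
  H_2: rank ker ∂_2 − rank ∂_3 = (12 − 12) − 0 = 0, and there is no ∂_3, so H_2 ≅ 0.

(K is a triangulation of the real projective plane RP^2.)

H_0 ≅ Z,  H_1 ≅ Z/2,  H_2 = 0.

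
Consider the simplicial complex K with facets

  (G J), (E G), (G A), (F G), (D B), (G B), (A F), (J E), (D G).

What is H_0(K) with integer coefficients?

H_0 ≅ Z.

K has 7 vertices, 9 edges.
rank ∂_0 = 0, rank ∂_1 = 6 ⇒ b_0 = 7 − 0 − 6 = 1; all invariant factors of ∂_1 are 1 so no torsion. So H_0 = Z.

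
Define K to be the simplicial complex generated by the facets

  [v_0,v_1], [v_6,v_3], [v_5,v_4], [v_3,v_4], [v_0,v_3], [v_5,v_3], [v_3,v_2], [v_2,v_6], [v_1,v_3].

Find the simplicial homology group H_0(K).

H_0 = Z.

K has 7 vertices, 9 edges.
rank ∂_0 = 0, rank ∂_1 = 6 ⇒ b_0 = 7 − 0 − 6 = 1; all invariant factors of ∂_1 are 1 so no torsion. So H_0 ≅ Z.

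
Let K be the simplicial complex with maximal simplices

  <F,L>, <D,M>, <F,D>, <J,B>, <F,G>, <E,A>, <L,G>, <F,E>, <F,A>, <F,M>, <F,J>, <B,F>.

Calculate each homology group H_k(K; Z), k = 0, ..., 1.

Order the vertices as A < B < D < E < F < G < J < L < M. Listing each simplex with vertices in this order, K has dimension 1 with simplices:

  0-simplices (9): A, B, D, E, F, G, J, L, M
  1-simplices (12): AE, AF, BF, BJ, DF, DM, EF, FG, FJ, FL, FM, GL

giving chain groups C_0 ≅ Z^9, C_1 ≅ Z^12.

The boundary map ∂_1: C_1 → C_0 is given by ∂[p,q] = [q] − [p].
As a 9×12 matrix over Z this has rank 8, with invariant factors (1,1,1,1,1,1,1,1).

Reading off H_k = ker ∂_k / im ∂_{k+1}:

  H_0: rank C_0 − rank ∂_1 = 9 − 8 = 1, and the invariant factors of ∂_1 are all 1, so H_0 ≅ Z.
  H_1: rank ker ∂_1 − rank ∂_2 = (12 − 8) − 0 = 4, and there is no ∂_2, so H_1 ≅ Z^4.

H_0 = Z,  H_1 = Z^4.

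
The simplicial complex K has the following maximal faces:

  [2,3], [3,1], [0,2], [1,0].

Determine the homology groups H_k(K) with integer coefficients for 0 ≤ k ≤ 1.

K has 4 vertices, 4 edges.
rank ∂_0 = 0, rank ∂_1 = 3 ⇒ b_0 = 4 − 0 − 3 = 1; all invariant factors of ∂_1 are 1 so no torsion. So H_0 ≅ Z.
rank ∂_1 = 3, rank ∂_2 = 0 ⇒ b_1 = 4 − 3 − 0 = 1. So H_1 ≅ Z.

H_0 ≅ Z,  H_1 ≅ Z.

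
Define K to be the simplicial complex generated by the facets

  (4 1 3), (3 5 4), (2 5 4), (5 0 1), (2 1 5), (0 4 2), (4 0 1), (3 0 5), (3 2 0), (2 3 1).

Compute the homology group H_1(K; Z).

We work with the vertex ordering 0 < 1 < 2 < 3 < 4 < 5. The simplices of K, each written with vertices in increasing order, are:

  0-simplices (6): [0], [1], [2], [3], [4], [5]
  1-simplices (15): [0,1], [0,2], [0,3], [0,4], [0,5], [1,2], [1,3], [1,4], [1,5], [2,3], [2,4], [2,5], [3,4], [3,5], [4,5]
  2-simplices (10): [0,1,4], [0,1,5], [0,2,3], [0,2,4], [0,3,5], [1,2,3], [1,2,5], [1,3,4], [2,4,5], [3,4,5]

so the chain groups are C_0 ≅ Z^6, C_1 ≅ Z^15, C_2 ≅ Z^10.

The boundary map ∂_1: C_1 → C_0 maps an edge to its endpoints' difference, ∂[p,q] = q − p.
As a 6×15 matrix over Z this has rank 5, with invariant factors (1,1,1,1,1).

Boundary ∂_2: C_2 → C_1 sends each 2-simplex [p,q,r] to [q,r] − [p,r] + [p,q]. For instance
  ∂[2,4,5] = [4,5] − [2,5] + [2,4],
  ∂[3,4,5] = [4,5] − [3,5] + [3,4].
The 15×10 boundary matrix has rank 10 and Smith normal form diag(1,1,1,1,1,1,1,1,1,2).

From H_k ≅ ker(∂_k) / im(∂_{k+1}) we obtain:

  H_1: rank ker ∂_1 − rank ∂_2 = (15 − 5) − 10 = 0, and ∂_2 has invariant factor 2 > 1, so H_1 ≅ Z/2.

H_1 ≅ Z/2.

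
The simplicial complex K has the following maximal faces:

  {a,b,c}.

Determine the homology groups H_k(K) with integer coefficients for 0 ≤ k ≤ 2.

Take the total order a < b < c on the vertex set. Then K (dimension 2) consists of the simplices:

  0-simplices (3): a, b, c
  1-simplices (3): ab, ac, bc
  2-simplices (1): abc

giving chain groups C_0 ≅ Z^3, C_1 ≅ Z^3, C_2 ≅ Z^1.

Boundary ∂_1: C_1 → C_0 sends each edge [p,q] (with p < q) to q − p.
This gives a 3×3 integer matrix of rank 2; reducing to Smith normal form yields diagonal entries (1,1).

Boundary ∂_2: C_2 → C_1 maps a triangle to the signed sum of its edges. For instance
  ∂abc = bc − ac + ab.
This gives a 3×1 integer matrix of rank 1; reducing to Smith normal form yields diagonal entries (1).

Computing H_k = (kernel of ∂_k) / (image of ∂_{k+1}):

  H_0: rank C_0 − rank ∂_1 = 3 − 2 = 1, and the invariant factors of ∂_1 are all 1, so H_0 = Z.
  H_1: rank ker ∂_1 − rank ∂_2 = (3 − 2) − 1 = 0, and the invariant factors of ∂_2 are all 1, so H_1 = 0.
  H_2: rank ker ∂_2 − rank ∂_3 = (1 − 1) − 0 = 0, and there is no ∂_3, so H_2 = 0.

H_0 ≅ Z,  H_1 = 0,  H_2 = 0.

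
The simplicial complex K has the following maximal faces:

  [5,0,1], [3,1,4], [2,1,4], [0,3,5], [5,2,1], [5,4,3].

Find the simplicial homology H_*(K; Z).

We work with the vertex ordering 0 < 1 < 2 < 3 < 4 < 5. The simplices of K, each written with vertices in increasing order, are:

  0-simplices (6): [0], [1], [2], [3], [4], [5]
  1-simplices (12): [0,1], [0,3], [0,5], [1,2], [1,3], [1,4], [1,5], [2,4], [2,5], [3,4], [3,5], [4,5]
  2-simplices (6): [0,1,5], [0,3,5], [1,2,4], [1,2,5], [1,3,4], [3,4,5]

Hence C_0 ≅ Z^6, C_1 ≅ Z^12, C_2 ≅ Z^6.

The boundary map ∂_1: C_1 → C_0 maps an edge to its endpoints' difference, ∂[p,q] = q − p. For instance
  ∂[0,3] = [3] − [0].
This gives a 6×12 integer matrix of rank 5; reducing to Smith normal form yields diagonal entries (1,1,1,1,1).

∂_2: C_2 → C_1 acts by ∂[p,q,r] = [q,r] − [p,r] + [p,q]. For instance
  ∂[1,2,4] = [2,4] − [1,4] + [1,2],
  ∂[0,3,5] = [3,5] − [0,5] + [0,3].
The 12×6 boundary matrix has rank 6 and Smith normal form diag(1,1,1,1,1,1).

Now H_k = ker ∂_k / im ∂_{k+1}, so:

  H_0: rank C_0 − rank ∂_1 = 6 − 5 = 1, and the invariant factors of ∂_1 are all 1, so H_0 ≅ Z.
  H_1: rank ker ∂_1 − rank ∂_2 = (12 − 5) − 6 = 1, and the invariant factors of ∂_2 are all 1, so H_1 ≅ Z.
  H_2: rank ker ∂_2 − rank ∂_3 = (6 − 6) − 0 = 0, and there is no ∂_3, so H_2 ≅ 0.

H_0 = Z,  H_1 = Z,  H_2 = 0.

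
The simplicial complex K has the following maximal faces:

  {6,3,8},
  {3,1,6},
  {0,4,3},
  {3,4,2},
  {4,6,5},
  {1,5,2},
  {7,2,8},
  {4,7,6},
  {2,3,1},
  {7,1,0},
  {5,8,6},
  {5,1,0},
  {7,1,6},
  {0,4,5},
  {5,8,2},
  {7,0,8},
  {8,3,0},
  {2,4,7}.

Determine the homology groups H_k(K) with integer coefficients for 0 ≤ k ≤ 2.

H_0 = Z,  H_1 = Z^2,  H_2 = Z.

We work with the vertex ordering 0 < 1 < 2 < 3 < 4 < 5 < 6 < 7 < 8. The simplices of K, each written with vertices in increasing order, are:

  0-simplices (9): [0], [1], [2], [3], [4], [5], [6], [7], [8]
  1-simplices (27): (27 of them)
  2-simplices (18): [0,1,5], [0,1,7], [0,3,4], [0,3,8], [0,4,5], [0,7,8], [1,2,3], [1,2,5], [1,3,6], [1,6,7], [2,3,4], [2,4,7], [2,5,8], [2,7,8], [3,6,8], [4,5,6], [4,6,7], [5,6,8]

Hence C_0 ≅ Z^9, C_1 ≅ Z^27, C_2 ≅ Z^18.

∂_1: C_1 → C_0 sends each edge [p,q] (with p < q) to q − p.
The 9×27 boundary matrix has rank 8 and Smith normal form diag(1,1,1,1,1,1,1,1).

The boundary map ∂_2: C_2 → C_1 sends each 2-simplex [p,q,r] to [q,r] − [p,r] + [p,q]. For instance
  ∂[1,2,3] = [2,3] − [1,3] + [1,2],
  ∂[1,3,6] = [3,6] − [1,6] + [1,3].
The 27×18 boundary matrix has rank 17 and Smith normal form diag(1,1,1,1,1,1,1,1,1,1,1,1,1,1,1,1,1).

Reading off H_k = ker ∂_k / im ∂_{k+1}:

  H_0: rank C_0 − rank ∂_1 = 9 − 8 = 1, and the invariant factors of ∂_1 are all 1, so H_0 = Z.
  H_1: rank ker ∂_1 − rank ∂_2 = (27 − 8) − 17 = 2, and the invariant factors of ∂_2 are all 1, so H_1 = Z^2.
  H_2: rank ker ∂_2 − rank ∂_3 = (18 − 17) − 0 = 1, and there is no ∂_3, so H_2 = Z.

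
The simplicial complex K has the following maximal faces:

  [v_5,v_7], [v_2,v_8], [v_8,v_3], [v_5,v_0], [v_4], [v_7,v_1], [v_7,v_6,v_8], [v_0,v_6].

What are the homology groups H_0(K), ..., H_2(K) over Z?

H_0 ≅ Z^2,  H_1 ≅ Z,  H_2 = 0.

Order the vertices as v_0 < v_1 < v_2 < v_3 < v_4 < v_5 < v_6 < v_7 < v_8. Listing each simplex with vertices in this order, K has dimension 2 with simplices:

  0-simplices (9): [v_0], [v_1], [v_2], [v_3], [v_4], [v_5], [v_6], [v_7], [v_8]
  1-simplices (9): [v_0,v_5], [v_0,v_6], [v_1,v_7], [v_2,v_8], [v_3,v_8], [v_5,v_7], [v_6,v_7], [v_6,v_8], [v_7,v_8]
  2-simplices (1): [v_6,v_7,v_8]

giving chain groups C_0 ≅ Z^9, C_1 ≅ Z^9, C_2 ≅ Z^1.

∂_1: C_1 → C_0 maps an edge to its endpoints' difference, ∂[p,q] = q − p. For instance
  ∂[v_7,v_8] = [v_8] − [v_7].
This gives a 9×9 integer matrix of rank 7; reducing to Smith normal form yields diagonal entries (1,1,1,1,1,1,1).

Boundary ∂_2: C_2 → C_1 sends each 2-simplex [p,q,r] to [q,r] − [p,r] + [p,q]. For instance
  ∂[v_6,v_7,v_8] = [v_7,v_8] − [v_6,v_8] + [v_6,v_7].
This gives a 9×1 integer matrix of rank 1; reducing to Smith normal form yields diagonal entries (1).

From H_k ≅ ker(∂_k) / im(∂_{k+1}) we obtain:

  H_0: rank C_0 − rank ∂_1 = 9 − 7 = 2, and the invariant factors of ∂_1 are all 1, so H_0 = Z^2.
  H_1: rank ker ∂_1 − rank ∂_2 = (9 − 7) − 1 = 1, and the invariant factors of ∂_2 are all 1, so H_1 = Z.
  H_2: rank ker ∂_2 − rank ∂_3 = (1 − 1) − 0 = 0, and there is no ∂_3, so H_2 = 0.

As a check, the Euler characteristic is 9 − 9 + 1 = 1, which agrees with 2 − 1 + 0 = 1.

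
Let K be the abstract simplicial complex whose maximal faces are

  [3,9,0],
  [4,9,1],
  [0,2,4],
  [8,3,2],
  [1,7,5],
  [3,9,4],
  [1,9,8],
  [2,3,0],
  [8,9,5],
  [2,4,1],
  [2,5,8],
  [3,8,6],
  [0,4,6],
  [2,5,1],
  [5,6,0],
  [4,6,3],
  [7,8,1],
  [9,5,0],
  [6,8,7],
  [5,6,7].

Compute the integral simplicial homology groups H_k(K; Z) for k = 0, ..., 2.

H_0 ≅ Z,  H_1 ≅ Z × Z/2,  H_2 = 0.

Fix the vertex order 0 < 1 < 2 < 3 < 4 < 5 < 6 < 7 < 8 < 9 and write every simplex with vertices in increasing order. Then dim K = 2 and the simplices of K are:

  0-simplices (10): [0], [1], [2], [3], [4], [5], [6], [7], [8], [9]
  1-simplices (30): (30 of them)
  2-simplices (20): (20 of them)

giving chain groups C_0 ≅ Z^10, C_1 ≅ Z^30, C_2 ≅ Z^20.

The boundary map ∂_1: C_1 → C_0 maps an edge to its endpoints' difference, ∂[p,q] = q − p. For instance
  ∂[2,5] = [5] − [2].
As a 10×30 matrix over Z this has rank 9, with invariant factors (1,1,1,1,1,1,1,1,1).

The boundary map ∂_2: C_2 → C_1 maps a triangle to the signed sum of its edges. For instance
  ∂[6,7,8] = [7,8] − [6,8] + [6,7],
  ∂[1,2,5] = [2,5] − [1,5] + [1,2].
This gives a 30×20 integer matrix of rank 20; reducing to Smith normal form yields diagonal entries (1,1,1,1,1,1,1,1,1,1,1,1,1,1,1,1,1,1,1,2).

From H_k ≅ ker(∂_k) / im(∂_{k+1}) we obtain:

  H_0: rank C_0 − rank ∂_1 = 10 − 9 = 1, and the invariant factors of ∂_1 are all 1, so H_0 = Z.
  H_1: rank ker ∂_1 − rank ∂_2 = (30 − 9) − 20 = 1, and ∂_2 has invariant factor 2 > 1, so H_1 = Z × Z/2.
  H_2: rank ker ∂_2 − rank ∂_3 = (20 − 20) − 0 = 0, and there is no ∂_3, so H_2 = 0.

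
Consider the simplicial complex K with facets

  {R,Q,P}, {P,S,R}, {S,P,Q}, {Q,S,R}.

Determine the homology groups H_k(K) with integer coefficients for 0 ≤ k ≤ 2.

Fix the vertex order P < Q < R < S and write every simplex with vertices in increasing order. Then dim K = 2 and the simplices of K are:

  0-simplices (4): P, Q, R, S
  1-simplices (6): PQ, PR, PS, QR, QS, RS
  2-simplices (4): PQR, PQS, PRS, QRS

giving chain groups C_0 ≅ Z^4, C_1 ≅ Z^6, C_2 ≅ Z^4.

∂_1: C_1 → C_0 is given by ∂[p,q] = [q] − [p]. For instance
  ∂PQ = Q − P.
This gives a 4×6 integer matrix of rank 3; reducing to Smith normal form yields diagonal entries (1,1,1).

Boundary ∂_2: C_2 → C_1 acts by ∂[p,q,r] = [q,r] − [p,r] + [p,q]. For instance
  ∂PQR = QR − PR + PQ,
  ∂QRS = RS − QS + QR.
This gives a 6×4 integer matrix of rank 3; reducing to Smith normal form yields diagonal entries (1,1,1).

From H_k ≅ ker(∂_k) / im(∂_{k+1}) we obtain:

  H_0: rank C_0 − rank ∂_1 = 4 − 3 = 1, and the invariant factors of ∂_1 are all 1, so H_0 ≅ Z.
  H_1: rank ker ∂_1 − rank ∂_2 = (6 − 3) − 3 = 0, and the invariant factors of ∂_2 are all 1, so H_1 ≅ 0.
  H_2: rank ker ∂_2 − rank ∂_3 = (4 − 3) − 0 = 1, and there is no ∂_3, so H_2 ≅ Z.

(K is a triangulation of the 2-sphere S^2.)

H_0 ≅ Z,  H_1 = 0,  H_2 ≅ Z.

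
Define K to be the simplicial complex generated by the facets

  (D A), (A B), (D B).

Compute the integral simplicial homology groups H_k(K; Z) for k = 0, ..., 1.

Fix the vertex order A < B < D and write every simplex with vertices in increasing order. Then dim K = 1 and the simplices of K are:

  0-simplices (3): A, B, D
  1-simplices (3): AB, AD, BD

Hence C_0 ≅ Z^3, C_1 ≅ Z^3.

∂_1: C_1 → C_0 sends each edge [p,q] (with p < q) to q − p. For instance
  ∂AD = D − A.
The resulting 3×3 matrix has rank 2, and its Smith normal form has invariant factors (1,1).

Computing H_k = (kernel of ∂_k) / (image of ∂_{k+1}):

  H_0: rank C_0 − rank ∂_1 = 3 − 2 = 1, and the invariant factors of ∂_1 are all 1, so H_0 = Z.
  H_1: rank ker ∂_1 − rank ∂_2 = (3 − 2) − 0 = 1, and there is no ∂_2, so H_1 = Z.

(K is a triangulation of the circle S^1.)

H_0 = Z,  H_1 = Z.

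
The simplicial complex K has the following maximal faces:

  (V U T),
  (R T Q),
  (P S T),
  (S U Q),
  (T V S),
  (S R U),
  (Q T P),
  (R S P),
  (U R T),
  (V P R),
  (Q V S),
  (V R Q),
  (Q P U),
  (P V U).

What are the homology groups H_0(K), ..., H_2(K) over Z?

Fix the vertex order P < Q < R < S < T < U < V and write every simplex with vertices in increasing order. Then dim K = 2 and the simplices of K are:

  0-simplices (7): P, Q, R, S, T, U, V
  1-simplices (21): PQ, PR, PS, PT, PU, PV, QR, QS, QT, QU, QV, RS, RT, RU, RV, ST, SU, SV, TU, TV, UV
  2-simplices (14): PQT, PQU, PRS, PRV, PST, PUV, QRT, QRV, QSU, QSV, RSU, RTU, STV, TUV

Hence C_0 ≅ Z^7, C_1 ≅ Z^21, C_2 ≅ Z^14.

∂_1: C_1 → C_0 maps an edge to its endpoints' difference, ∂[p,q] = q − p.
This gives a 7×21 integer matrix of rank 6; reducing to Smith normal form yields diagonal entries (1,1,1,1,1,1).

∂_2: C_2 → C_1 acts by ∂[p,q,r] = [q,r] − [p,r] + [p,q]. For instance
  ∂QRV = RV − QV + QR,
  ∂QSU = SU − QU + QS.
As a 21×14 matrix over Z this has rank 13, with invariant factors (1,1,1,1,1,1,1,1,1,1,1,1,1).

Computing H_k = (kernel of ∂_k) / (image of ∂_{k+1}):

  H_0: rank C_0 − rank ∂_1 = 7 − 6 = 1, and the invariant factors of ∂_1 are all 1, so H_0 = Z.
  H_1: rank ker ∂_1 − rank ∂_2 = (21 − 6) − 13 = 2, and the invariant factors of ∂_2 are all 1, so H_1 = Z^2.
  H_2: rank ker ∂_2 − rank ∂_3 = (14 − 13) − 0 = 1, and there is no ∂_3, so H_2 = Z.

As a check, the Euler characteristic is 7 − 21 + 14 = 0, which agrees with 1 − 2 + 1 = 0.
(K is a triangulation of the torus T^2.)

H_0 ≅ Z,  H_1 ≅ Z^2,  H_2 ≅ Z.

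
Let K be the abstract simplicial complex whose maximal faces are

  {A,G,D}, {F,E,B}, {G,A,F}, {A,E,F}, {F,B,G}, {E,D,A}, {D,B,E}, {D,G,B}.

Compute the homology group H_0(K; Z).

Order the vertices as A < B < D < E < F < G. Listing each simplex with vertices in this order, K has dimension 2 with simplices:

  0-simplices (6): A, B, D, E, F, G
  1-simplices (12): AD, AE, AF, AG, BD, BE, BF, BG, DE, DG, EF, FG
  2-simplices (8): ADE, ADG, AEF, AFG, BDE, BDG, BEF, BFG

Hence C_0 ≅ Z^6, C_1 ≅ Z^12, C_2 ≅ Z^8.

∂_1: C_1 → C_0 is given by ∂[p,q] = [q] − [p]. For instance
  ∂DE = E − D.
The 6×12 boundary matrix has rank 5 and Smith normal form diag(1,1,1,1,1).

The boundary map ∂_2: C_2 → C_1 maps a triangle to the signed sum of its edges. For instance
  ∂ADG = DG − AG + AD,
  ∂AFG = FG − AG + AF.
The 12×8 boundary matrix has rank 7 and Smith normal form diag(1,1,1,1,1,1,1).

Now H_k = ker ∂_k / im ∂_{k+1}, so:

  H_0: rank C_0 − rank ∂_1 = 6 − 5 = 1, and the invariant factors of ∂_1 are all 1, so H_0 = Z.

H_0 = Z.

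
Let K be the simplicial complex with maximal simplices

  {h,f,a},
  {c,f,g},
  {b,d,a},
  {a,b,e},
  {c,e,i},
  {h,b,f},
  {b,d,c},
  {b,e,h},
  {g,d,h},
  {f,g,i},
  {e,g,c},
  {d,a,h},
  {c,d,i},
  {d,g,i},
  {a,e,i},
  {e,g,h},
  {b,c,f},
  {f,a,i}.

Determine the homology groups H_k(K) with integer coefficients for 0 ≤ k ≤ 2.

H_0 ≅ Z,  H_1 ≅ Z × Z/2,  H_2 = 0.

We work with the vertex ordering a < b < c < d < e < f < g < h < i. The simplices of K, each written with vertices in increasing order, are:

  0-simplices (9): a, b, c, d, e, f, g, h, i
  1-simplices (27): ab, ad, ae, af, ah, ai, bc, bd, be, bf, bh, cd, ce, cf, cg, ci, dg, dh, di, eg, eh, ei, fg, fh, fi, gh, gi
  2-simplices (18): abd, abe, adh, aei, afh, afi, bcd, bcf, beh, bfh, cdi, ceg, cei, cfg, dgh, dgi, egh, fgi

so the chain groups are C_0 ≅ Z^9, C_1 ≅ Z^27, C_2 ≅ Z^18.

The boundary map ∂_1: C_1 → C_0 sends each edge [p,q] (with p < q) to q − p. For instance
  ∂gh = h − g.
The resulting 9×27 matrix has rank 8, and its Smith normal form has invariant factors (1,1,1,1,1,1,1,1).

Boundary ∂_2: C_2 → C_1 maps a triangle to the signed sum of its edges. For instance
  ∂fgi = gi − fi + fg,
  ∂afh = fh − ah + af.
This gives a 27×18 integer matrix of rank 18; reducing to Smith normal form yields diagonal entries (1,1,1,1,1,1,1,1,1,1,1,1,1,1,1,1,1,2).

From H_k ≅ ker(∂_k) / im(∂_{k+1}) we obtain:

  H_0: rank C_0 − rank ∂_1 = 9 − 8 = 1, and the invariant factors of ∂_1 are all 1, so H_0 ≅ Z.
  H_1: rank ker ∂_1 − rank ∂_2 = (27 − 8) − 18 = 1, and ∂_2 has invariant factor 2 > 1, so H_1 ≅ Z × Z/2.
  H_2: rank ker ∂_2 − rank ∂_3 = (18 − 18) − 0 = 0, and there is no ∂_3, so H_2 ≅ 0.

As a check, the Euler characteristic is 9 − 27 + 18 = 0, which agrees with 1 − 1 + 0 = 0.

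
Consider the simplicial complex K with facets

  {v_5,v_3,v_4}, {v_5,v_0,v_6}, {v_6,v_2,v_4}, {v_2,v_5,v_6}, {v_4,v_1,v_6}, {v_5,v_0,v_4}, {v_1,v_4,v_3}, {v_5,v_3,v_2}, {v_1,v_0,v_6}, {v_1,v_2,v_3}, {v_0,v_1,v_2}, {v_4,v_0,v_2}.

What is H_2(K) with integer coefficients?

Fix the vertex order v_0 < v_1 < v_2 < v_3 < v_4 < v_5 < v_6 and write every simplex with vertices in increasing order. Then dim K = 2 and the simplices of K are:

  0-simplices (7): [v_0], [v_1], [v_2], [v_3], [v_4], [v_5], [v_6]
  1-simplices (18): (18 of them)
  2-simplices (12): (12 of them)

giving chain groups C_0 ≅ Z^7, C_1 ≅ Z^18, C_2 ≅ Z^12.

∂_1: C_1 → C_0 is given by ∂[p,q] = [q] − [p]. For instance
  ∂[v_0,v_1] = [v_1] − [v_0].
The 7×18 boundary matrix has rank 6 and Smith normal form diag(1,1,1,1,1,1).

∂_2: C_2 → C_1 sends each 2-simplex [p,q,r] to [q,r] − [p,r] + [p,q]. For instance
  ∂[v_0,v_4,v_5] = [v_4,v_5] − [v_0,v_5] + [v_0,v_4],
  ∂[v_0,v_1,v_6] = [v_1,v_6] − [v_0,v_6] + [v_0,v_1].
The 18×12 boundary matrix has rank 12 and Smith normal form diag(1,1,1,1,1,1,1,1,1,1,1,2).

Computing H_k = (kernel of ∂_k) / (image of ∂_{k+1}):

  H_2: rank ker ∂_2 − rank ∂_3 = (12 − 12) − 0 = 0, and there is no ∂_3, so H_2 ≅ 0.

H_2 ≅ 0.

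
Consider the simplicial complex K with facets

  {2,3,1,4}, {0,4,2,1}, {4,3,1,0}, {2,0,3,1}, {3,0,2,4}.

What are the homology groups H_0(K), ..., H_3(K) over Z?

H_0 = Z,  H_1 = 0,  H_2 = 0,  H_3 = Z.

Take the total order 0 < 1 < 2 < 3 < 4 on the vertex set. Then K (dimension 3) consists of the simplices:

  0-simplices (5): [0], [1], [2], [3], [4]
  1-simplices (10): [0,1], [0,2], [0,3], [0,4], [1,2], [1,3], [1,4], [2,3], [2,4], [3,4]
  2-simplices (10): [0,1,2], [0,1,3], [0,1,4], [0,2,3], [0,2,4], [0,3,4], [1,2,3], [1,2,4], [1,3,4], [2,3,4]
  3-simplices (5): [0,1,2,3], [0,1,2,4], [0,1,3,4], [0,2,3,4], [1,2,3,4]

so the chain groups are C_0 ≅ Z^5, C_1 ≅ Z^10, C_2 ≅ Z^10, C_3 ≅ Z^5.

Boundary ∂_1: C_1 → C_0 maps an edge to its endpoints' difference, ∂[p,q] = q − p.
The 5×10 boundary matrix has rank 4 and Smith normal form diag(1,1,1,1).

The boundary map ∂_2: C_2 → C_1 sends each 2-simplex [p,q,r] to [q,r] − [p,r] + [p,q]. For instance
  ∂[0,2,3] = [2,3] − [0,3] + [0,2],
  ∂[0,3,4] = [3,4] − [0,4] + [0,3].
As a 10×10 matrix over Z this has rank 6, with invariant factors (1,1,1,1,1,1).

∂_3: C_3 → C_2 sends each 3-simplex σ to the alternating sum Σ_i (−1)^i (σ with its i-th vertex removed). For instance
  ∂[0,1,3,4] = [1,3,4] − [0,3,4] + [0,1,4] − [0,1,3],
  ∂[1,2,3,4] = [2,3,4] − [1,3,4] + [1,2,4] − [1,2,3].
As a 10×5 matrix over Z this has rank 4, with invariant factors (1,1,1,1).

Reading off H_k = ker ∂_k / im ∂_{k+1}:

  H_0: rank C_0 − rank ∂_1 = 5 − 4 = 1, and the invariant factors of ∂_1 are all 1, so H_0 = Z.
  H_1: rank ker ∂_1 − rank ∂_2 = (10 − 4) − 6 = 0, and the invariant factors of ∂_2 are all 1, so H_1 = 0.
  H_2: rank ker ∂_2 − rank ∂_3 = (10 − 6) − 4 = 0, and the invariant factors of ∂_3 are all 1, so H_2 = 0.
  H_3: rank ker ∂_3 − rank ∂_4 = (5 − 4) − 0 = 1, and there is no ∂_4, so H_3 = Z.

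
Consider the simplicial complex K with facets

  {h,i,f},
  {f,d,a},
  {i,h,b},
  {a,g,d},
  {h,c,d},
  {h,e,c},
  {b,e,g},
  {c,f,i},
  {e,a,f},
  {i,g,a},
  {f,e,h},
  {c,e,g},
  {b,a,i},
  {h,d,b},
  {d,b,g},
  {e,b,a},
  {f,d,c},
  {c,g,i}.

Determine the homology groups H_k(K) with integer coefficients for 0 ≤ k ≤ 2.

H_0 = Z,  H_1 = Z ⊕ Z/2,  H_2 = 0.

Fix the vertex order a < b < c < d < e < f < g < h < i and write every simplex with vertices in increasing order. Then dim K = 2 and the simplices of K are:

  0-simplices (9): a, b, c, d, e, f, g, h, i
  1-simplices (27): ab, ad, ae, af, ag, ai, bd, be, bg, bh, bi, cd, ce, cf, cg, ch, ci, df, dg, dh, ef, eg, eh, fh, fi, gi, hi
  2-simplices (18): abe, abi, adf, adg, aef, agi, bdg, bdh, beg, bhi, cdf, cdh, ceg, ceh, cfi, cgi, efh, fhi

Hence C_0 ≅ Z^9, C_1 ≅ Z^27, C_2 ≅ Z^18.

Boundary ∂_1: C_1 → C_0 maps an edge to its endpoints' difference, ∂[p,q] = q − p. For instance
  ∂ch = h − c.
The resulting 9×27 matrix has rank 8, and its Smith normal form has invariant factors (1,1,1,1,1,1,1,1).

The boundary map ∂_2: C_2 → C_1 maps a triangle to the signed sum of its edges. For instance
  ∂agi = gi − ai + ag,
  ∂adg = dg − ag + ad.
The resulting 27×18 matrix has rank 18, and its Smith normal form has invariant factors (1,1,1,1,1,1,1,1,1,1,1,1,1,1,1,1,1,2).

Now H_k = ker ∂_k / im ∂_{k+1}, so:

  H_0: rank C_0 − rank ∂_1 = 9 − 8 = 1, and the invariant factors of ∂_1 are all 1, so H_0 ≅ Z.
  H_1: rank ker ∂_1 − rank ∂_2 = (27 − 8) − 18 = 1, and ∂_2 has invariant factor 2 > 1, so H_1 ≅ Z ⊕ Z/2.
  H_2: rank ker ∂_2 − rank ∂_3 = (18 − 18) − 0 = 0, and there is no ∂_3, so H_2 ≅ 0.

(K is a triangulation of the Klein bottle.)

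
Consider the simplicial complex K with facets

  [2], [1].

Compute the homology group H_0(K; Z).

K has 2 vertices.
rank ∂_0 = 0, rank ∂_1 = 0 ⇒ b_0 = 2 − 0 − 0 = 2. So H_0 = Z^2.

H_0 ≅ Z^2.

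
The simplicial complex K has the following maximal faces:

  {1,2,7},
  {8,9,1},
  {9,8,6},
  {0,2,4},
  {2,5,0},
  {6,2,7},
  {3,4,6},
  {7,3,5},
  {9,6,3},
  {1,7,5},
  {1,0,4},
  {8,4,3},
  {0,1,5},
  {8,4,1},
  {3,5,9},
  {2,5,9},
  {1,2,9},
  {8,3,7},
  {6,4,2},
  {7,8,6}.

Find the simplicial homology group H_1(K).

We work with the vertex ordering 0 < 1 < 2 < 3 < 4 < 5 < 6 < 7 < 8 < 9. The simplices of K, each written with vertices in increasing order, are:

  0-simplices (10): [0], [1], [2], [3], [4], [5], [6], [7], [8], [9]
  1-simplices (30): (30 of them)
  2-simplices (20): (20 of them)

giving chain groups C_0 ≅ Z^10, C_1 ≅ Z^30, C_2 ≅ Z^20.

The boundary map ∂_1: C_1 → C_0 sends each edge [p,q] (with p < q) to q − p.
The 10×30 boundary matrix has rank 9 and Smith normal form diag(1,1,1,1,1,1,1,1,1).

∂_2: C_2 → C_1 acts by ∂[p,q,r] = [q,r] − [p,r] + [p,q]. For instance
  ∂[3,4,6] = [4,6] − [3,6] + [3,4],
  ∂[1,8,9] = [8,9] − [1,9] + [1,8].
The resulting 30×20 matrix has rank 20, and its Smith normal form has invariant factors (1,1,1,1,1,1,1,1,1,1,1,1,1,1,1,1,1,1,1,2).

Reading off H_k = ker ∂_k / im ∂_{k+1}:

  H_1: rank ker ∂_1 − rank ∂_2 = (30 − 9) − 20 = 1, and ∂_2 has invariant factor 2 > 1, so H_1 ≅ Z ⊕ Z/2.

H_1 ≅ Z ⊕ Z/2.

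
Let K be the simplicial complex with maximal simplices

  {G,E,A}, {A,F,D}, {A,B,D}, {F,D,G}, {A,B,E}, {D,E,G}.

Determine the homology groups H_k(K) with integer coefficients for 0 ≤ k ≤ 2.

K has 6 vertices, 12 edges, 6 triangles.
rank ∂_0 = 0, rank ∂_1 = 5 ⇒ b_0 = 6 − 0 − 5 = 1; all invariant factors of ∂_1 are 1 so no torsion. So H_0 = Z.
rank ∂_1 = 5, rank ∂_2 = 6 ⇒ b_1 = 12 − 5 − 6 = 1; all invariant factors of ∂_2 are 1 so no torsion. So H_1 = Z.
rank ∂_2 = 6, rank ∂_3 = 0 ⇒ b_2 = 6 − 6 − 0 = 0. So H_2 = 0.

H_0 = Z,  H_1 = Z,  H_2 = 0.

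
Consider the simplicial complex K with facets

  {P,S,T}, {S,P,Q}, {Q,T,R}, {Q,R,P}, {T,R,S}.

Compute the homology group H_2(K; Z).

H_2 ≅ 0.

K has 5 vertices, 10 edges, 5 triangles.
rank ∂_2 = 5, rank ∂_3 = 0 ⇒ b_2 = 5 − 5 − 0 = 0. So H_2 ≅ 0.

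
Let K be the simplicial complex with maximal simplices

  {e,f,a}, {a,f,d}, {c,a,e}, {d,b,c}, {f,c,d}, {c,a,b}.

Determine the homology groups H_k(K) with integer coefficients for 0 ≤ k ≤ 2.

H_0 ≅ Z,  H_1 ≅ Z,  H_2 = 0.

We work with the vertex ordering a < b < c < d < e < f. The simplices of K, each written with vertices in increasing order, are:

  0-simplices (6): a, b, c, d, e, f
  1-simplices (12): ab, ac, ad, ae, af, bc, bd, cd, ce, cf, df, ef
  2-simplices (6): abc, ace, adf, aef, bcd, cdf

Hence C_0 ≅ Z^6, C_1 ≅ Z^12, C_2 ≅ Z^6.

∂_1: C_1 → C_0 sends each edge [p,q] (with p < q) to q − p. For instance
  ∂ac = c − a.
As a 6×12 matrix over Z this has rank 5, with invariant factors (1,1,1,1,1).

The boundary map ∂_2: C_2 → C_1 sends each 2-simplex [p,q,r] to [q,r] − [p,r] + [p,q]. For instance
  ∂cdf = df − cf + cd,
  ∂aef = ef − af + ae.
The 12×6 boundary matrix has rank 6 and Smith normal form diag(1,1,1,1,1,1).

From H_k ≅ ker(∂_k) / im(∂_{k+1}) we obtain:

  H_0: rank C_0 − rank ∂_1 = 6 − 5 = 1, and the invariant factors of ∂_1 are all 1, so H_0 = Z.
  H_1: rank ker ∂_1 − rank ∂_2 = (12 − 5) − 6 = 1, and the invariant factors of ∂_2 are all 1, so H_1 = Z.
  H_2: rank ker ∂_2 − rank ∂_3 = (6 − 6) − 0 = 0, and there is no ∂_3, so H_2 = 0.

As a check, the Euler characteristic is 6 − 12 + 6 = 0, which agrees with 1 − 1 + 0 = 0.
(K is a triangulation of the cylinder S^1 x I.)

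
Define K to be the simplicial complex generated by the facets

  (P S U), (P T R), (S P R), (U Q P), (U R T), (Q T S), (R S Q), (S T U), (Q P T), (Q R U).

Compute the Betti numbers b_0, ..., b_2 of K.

Fix the vertex order P < Q < R < S < T < U and write every simplex with vertices in increasing order. Then dim K = 2 and the simplices of K are:

  0-simplices (6): P, Q, R, S, T, U
  1-simplices (15): PQ, PR, PS, PT, PU, QR, QS, QT, QU, RS, RT, RU, ST, SU, TU
  2-simplices (10): PQT, PQU, PRS, PRT, PSU, QRS, QRU, QST, RTU, STU

so the chain groups are C_0 ≅ Z^6, C_1 ≅ Z^15, C_2 ≅ Z^10.

∂_1: C_1 → C_0 is given by ∂[p,q] = [q] − [p].
The 6×15 boundary matrix has rank 5 and Smith normal form diag(1,1,1,1,1).

∂_2: C_2 → C_1 sends each 2-simplex [p,q,r] to [q,r] − [p,r] + [p,q]. For instance
  ∂QST = ST − QT + QS,
  ∂RTU = TU − RU + RT.
As a 15×10 matrix over Z this has rank 10, with invariant factors (1,1,1,1,1,1,1,1,1,2).

From H_k ≅ ker(∂_k) / im(∂_{k+1}) we obtain:

  H_0: rank C_0 − rank ∂_1 = 6 − 5 = 1, and the invariant factors of ∂_1 are all 1, so H_0 = Z.
  H_1: rank ker ∂_1 − rank ∂_2 = (15 − 5) − 10 = 0, and ∂_2 has invariant factor 2 > 1, so H_1 = Z/2.
  H_2: rank ker ∂_2 − rank ∂_3 = (10 − 10) − 0 = 0, and there is no ∂_3, so H_2 = 0.

As a check, the Euler characteristic is 6 − 15 + 10 = 1, which agrees with 1 − 0 + 0 = 1.

Hence the Betti numbers are b_0 = 1, b_1 = 0, b_2 = 0.

b_0 = 1, b_1 = 0, b_2 = 0.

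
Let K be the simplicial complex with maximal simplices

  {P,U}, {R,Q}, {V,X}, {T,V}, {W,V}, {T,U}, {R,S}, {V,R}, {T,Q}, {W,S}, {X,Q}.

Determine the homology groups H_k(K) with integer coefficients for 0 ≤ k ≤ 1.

K has 9 vertices, 11 edges.
rank ∂_0 = 0, rank ∂_1 = 8 ⇒ b_0 = 9 − 0 − 8 = 1; all invariant factors of ∂_1 are 1 so no torsion. So H_0 ≅ Z.
rank ∂_1 = 8, rank ∂_2 = 0 ⇒ b_1 = 11 − 8 − 0 = 3. So H_1 ≅ Z^3.

H_0 = Z,  H_1 = Z^3.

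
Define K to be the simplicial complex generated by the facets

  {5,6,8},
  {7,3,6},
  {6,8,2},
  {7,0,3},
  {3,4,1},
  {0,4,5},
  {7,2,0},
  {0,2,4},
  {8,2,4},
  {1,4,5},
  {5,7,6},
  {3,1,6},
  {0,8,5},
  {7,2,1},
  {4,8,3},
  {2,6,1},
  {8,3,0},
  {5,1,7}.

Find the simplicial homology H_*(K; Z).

H_0 ≅ Z,  H_1 ≅ Z ⊕ Z_2,  H_2 = 0.

Take the total order 0 < 1 < 2 < 3 < 4 < 5 < 6 < 7 < 8 on the vertex set. Then K (dimension 2) consists of the simplices:

  0-simplices (9): [0], [1], [2], [3], [4], [5], [6], [7], [8]
  1-simplices (27): (27 of them)
  2-simplices (18): [0,2,4], [0,2,7], [0,3,7], [0,3,8], [0,4,5], [0,5,8], [1,2,6], [1,2,7], [1,3,4], [1,3,6], [1,4,5], [1,5,7], [2,4,8], [2,6,8], [3,4,8], [3,6,7], [5,6,7], [5,6,8]

so the chain groups are C_0 ≅ Z^9, C_1 ≅ Z^27, C_2 ≅ Z^18.

The boundary map ∂_1: C_1 → C_0 is given by ∂[p,q] = [q] − [p].
The 9×27 boundary matrix has rank 8 and Smith normal form diag(1,1,1,1,1,1,1,1).

The boundary map ∂_2: C_2 → C_1 maps a triangle to the signed sum of its edges. For instance
  ∂[1,5,7] = [5,7] − [1,7] + [1,5],
  ∂[1,2,7] = [2,7] − [1,7] + [1,2].
The 27×18 boundary matrix has rank 18 and Smith normal form diag(1,1,1,1,1,1,1,1,1,1,1,1,1,1,1,1,1,2).

From H_k ≅ ker(∂_k) / im(∂_{k+1}) we obtain:

  H_0: rank C_0 − rank ∂_1 = 9 − 8 = 1, and the invariant factors of ∂_1 are all 1, so H_0 ≅ Z.
  H_1: rank ker ∂_1 − rank ∂_2 = (27 − 8) − 18 = 1, and ∂_2 has invariant factor 2 > 1, so H_1 ≅ Z ⊕ Z_2.
  H_2: rank ker ∂_2 − rank ∂_3 = (18 − 18) − 0 = 0, and there is no ∂_3, so H_2 ≅ 0.

As a check, the Euler characteristic is 9 − 27 + 18 = 0, which agrees with 1 − 1 + 0 = 0.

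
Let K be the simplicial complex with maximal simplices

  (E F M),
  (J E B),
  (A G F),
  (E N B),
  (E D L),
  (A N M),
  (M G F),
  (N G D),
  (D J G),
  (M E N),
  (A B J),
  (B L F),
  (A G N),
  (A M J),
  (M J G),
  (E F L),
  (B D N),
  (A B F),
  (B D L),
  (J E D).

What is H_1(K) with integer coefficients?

Fix the vertex order A < B < D < E < F < G < J < L < M < N and write every simplex with vertices in increasing order. Then dim K = 2 and the simplices of K are:

  0-simplices (10): A, B, D, E, F, G, J, L, M, N
  1-simplices (30): AB, AF, AG, AJ, AM, AN, BD, BE, BF, BJ, BL, BN, DE, DG, DJ, DL, DN, EF, EJ, EL, EM, EN, FG, FL, FM, GJ, GM, GN, JM, MN
  2-simplices (20): ABF, ABJ, AFG, AGN, AJM, AMN, BDL, BDN, BEJ, BEN, BFL, DEJ, DEL, DGJ, DGN, EFL, EFM, EMN, FGM, GJM

giving chain groups C_0 ≅ Z^10, C_1 ≅ Z^30, C_2 ≅ Z^20.

∂_1: C_1 → C_0 sends each edge [p,q] (with p < q) to q − p.
As a 10×30 matrix over Z this has rank 9, with invariant factors (1,1,1,1,1,1,1,1,1).

Boundary ∂_2: C_2 → C_1 maps a triangle to the signed sum of its edges. For instance
  ∂DEJ = EJ − DJ + DE,
  ∂ABJ = BJ − AJ + AB.
This gives a 30×20 integer matrix of rank 20; reducing to Smith normal form yields diagonal entries (1,1,1,1,1,1,1,1,1,1,1,1,1,1,1,1,1,1,1,2).

Computing H_k = (kernel of ∂_k) / (image of ∂_{k+1}):

  H_1: rank ker ∂_1 − rank ∂_2 = (30 − 9) − 20 = 1, and ∂_2 has invariant factor 2 > 1, so H_1 = Z ⊕ Z/2.

H_1 = Z ⊕ Z/2.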